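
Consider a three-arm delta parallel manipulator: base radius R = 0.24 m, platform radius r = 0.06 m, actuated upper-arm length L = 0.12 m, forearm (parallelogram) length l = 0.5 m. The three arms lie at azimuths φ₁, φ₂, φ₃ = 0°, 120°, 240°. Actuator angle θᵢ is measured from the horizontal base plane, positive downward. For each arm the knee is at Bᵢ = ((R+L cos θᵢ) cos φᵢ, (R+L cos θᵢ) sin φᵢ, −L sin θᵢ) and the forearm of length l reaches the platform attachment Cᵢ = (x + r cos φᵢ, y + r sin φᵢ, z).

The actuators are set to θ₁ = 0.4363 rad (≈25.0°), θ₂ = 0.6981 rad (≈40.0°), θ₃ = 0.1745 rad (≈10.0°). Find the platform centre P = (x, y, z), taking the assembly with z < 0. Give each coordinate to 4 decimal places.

φ1=0.0°: virtual centre (0.2888, 0.0000, -0.0507), radius l
O2 = (0.2719·cos120.0°, 0.2719·sin120.0°, -0.0771) = (-0.1360, 0.2355, -0.0771)
arm 3 at φ=240.0°: (R−r)+L cos θ3 = 0.2982;  O3 = (-0.1491, -0.2582, -0.0208)
|O₂|²−|O₁|² = -0.0061;  |O₃|²−|O₁|² = 0.0034
plane₁₂: -0.8494x+0.4710y+-0.0528z = -0.0061
det = 0.8511;  x = 0.0018+0.0010z,  y = -0.0096+0.1140z
into |P−O₁|² = l²: 1.0130z² + 0.0987z + -0.1650 = 0;  Δ = 0.6783;  z = -0.4552 or 0.3578 → z<0 root = -0.4552
x = 0.0013, y = -0.0615

(0.0013, -0.0615, -0.4552)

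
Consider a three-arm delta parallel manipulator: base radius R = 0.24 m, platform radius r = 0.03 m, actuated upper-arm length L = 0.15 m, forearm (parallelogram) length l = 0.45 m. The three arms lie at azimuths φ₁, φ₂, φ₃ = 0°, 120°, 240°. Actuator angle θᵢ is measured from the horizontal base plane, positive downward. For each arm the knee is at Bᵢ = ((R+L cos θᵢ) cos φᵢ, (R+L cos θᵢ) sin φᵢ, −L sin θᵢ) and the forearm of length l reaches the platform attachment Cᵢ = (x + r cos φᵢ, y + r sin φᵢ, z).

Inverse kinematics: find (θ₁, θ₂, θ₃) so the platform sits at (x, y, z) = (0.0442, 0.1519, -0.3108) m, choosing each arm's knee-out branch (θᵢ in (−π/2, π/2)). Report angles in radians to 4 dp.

θ₁ = 0.1741, θ₂ = -0.3492, θ₃ = 1.2214

arm 1 (φ=0.0°): x'=0.0442, y'=0.1519
  A cos θ + B sin θ = C:  0.1658·cos θ + -0.3108·sin θ = 0.1095
  √(A²+B²)=0.3523;  θ1 = -1.0807+1.2548 ≈ 0.1741
φ2=120.0° → target in arm frame (0.1094, -0.1142)
  A cos θ + B sin θ = C:  0.1006·cos θ + -0.3108·sin θ = 0.2008
  θ2 = atan2(B,A) + arccos(C/0.3267) = -0.3492
rotate P by −φ3: (-0.1536, -0.0377, -0.3108)
  A=0.3636, B=-0.3108, C=(l²−L²−A²−y'²−z²)/(2L)=-0.1675
  θ3 = atan2(B,A) + arccos(C/0.4784) = 1.2214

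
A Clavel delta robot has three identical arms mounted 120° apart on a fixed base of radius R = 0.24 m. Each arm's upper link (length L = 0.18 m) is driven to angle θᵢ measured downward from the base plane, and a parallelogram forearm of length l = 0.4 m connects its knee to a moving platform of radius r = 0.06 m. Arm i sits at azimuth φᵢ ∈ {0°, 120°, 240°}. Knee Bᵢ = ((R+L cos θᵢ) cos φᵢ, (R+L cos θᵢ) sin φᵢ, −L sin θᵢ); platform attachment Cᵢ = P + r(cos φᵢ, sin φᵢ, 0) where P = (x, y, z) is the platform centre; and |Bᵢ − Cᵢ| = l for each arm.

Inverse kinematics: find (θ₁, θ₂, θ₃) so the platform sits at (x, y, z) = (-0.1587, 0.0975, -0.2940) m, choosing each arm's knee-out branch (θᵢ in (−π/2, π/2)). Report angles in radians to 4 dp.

θ₁ = 1.3963, θ₂ = -0.2618, θ₃ = 0.7857

rotate P by −φ1: (-0.1587, 0.0975, -0.2940)
  A=0.3387, B=-0.2940, C=(l²−L²−A²−y'²−z²)/(2L)=-0.2307
  γ=atan2(-0.2940,0.3387)=-0.7149;  ψ=arccos(-0.5144)=2.1111;  θ1=γ+ψ≈1.3963
rotate P by −φ2: (0.1638, 0.0887, -0.2940)
  A cos θ + B sin θ = C:  0.0162·cos θ + -0.2940·sin θ = 0.0918
  θ2 = atan2(B,A) + arccos(C/0.2944) = -0.2618
arm 3 (φ=240.0°): x'=-0.0051, y'=-0.1862
  A cos θ + B sin θ = C:  0.1851·cos θ + -0.2940·sin θ = -0.0771
  θ3 = atan2(B,A) + arccos(C/0.3474) = 0.7857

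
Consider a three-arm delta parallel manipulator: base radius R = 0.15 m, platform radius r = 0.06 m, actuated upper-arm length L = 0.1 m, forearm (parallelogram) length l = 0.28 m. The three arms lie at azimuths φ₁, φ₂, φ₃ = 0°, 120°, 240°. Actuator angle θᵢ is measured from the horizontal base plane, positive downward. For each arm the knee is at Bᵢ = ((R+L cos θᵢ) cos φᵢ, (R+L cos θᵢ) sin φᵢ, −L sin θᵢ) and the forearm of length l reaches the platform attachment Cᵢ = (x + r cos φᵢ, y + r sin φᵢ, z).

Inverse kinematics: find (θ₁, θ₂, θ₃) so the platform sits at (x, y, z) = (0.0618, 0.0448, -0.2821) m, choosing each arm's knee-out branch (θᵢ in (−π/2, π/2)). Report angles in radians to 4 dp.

θ₁ = 0.3488, θ₂ = 0.6981, θ₃ = 1.1348

rotate P by −φ1: (0.0618, 0.0448, -0.2821)
  A cos θ + B sin θ = C:  0.0282·cos θ + -0.2821·sin θ = -0.0699
  γ=atan2(-0.2821,0.0282)=-1.4712;  ψ=arccos(-0.2466)=1.8200;  θ1=γ+ψ≈0.3488
φ2=120.0° → target in arm frame (0.0079, -0.0759)
  A=0.0821, B=-0.2821, C=(l²−L²−A²−y'²−z²)/(2L)=-0.1184
  θ2 = atan2(B,A) + arccos(C/0.2938) = 0.6981
arm 3 (φ=240.0°): x'=-0.0697, y'=0.0311
  e−x'=0.1597;  (l²−L²−(e−x')²−y'²−z²)/2L = -0.1883
  √(A²+B²)=0.3242;  θ3 = -1.0557+2.1905 ≈ 1.1348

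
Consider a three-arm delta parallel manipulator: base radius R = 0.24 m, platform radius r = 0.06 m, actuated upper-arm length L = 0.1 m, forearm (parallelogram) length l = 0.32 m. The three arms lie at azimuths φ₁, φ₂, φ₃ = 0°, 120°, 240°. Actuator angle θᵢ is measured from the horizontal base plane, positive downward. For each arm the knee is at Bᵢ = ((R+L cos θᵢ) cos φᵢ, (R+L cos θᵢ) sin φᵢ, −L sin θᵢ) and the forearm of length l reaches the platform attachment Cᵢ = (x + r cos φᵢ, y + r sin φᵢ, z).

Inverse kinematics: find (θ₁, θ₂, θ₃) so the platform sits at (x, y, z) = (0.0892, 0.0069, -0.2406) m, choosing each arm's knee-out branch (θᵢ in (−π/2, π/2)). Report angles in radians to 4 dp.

φ1=0.0° → target in arm frame (0.0892, 0.0069)
  e−x'=0.0908;  (l²−L²−(e−x')²−y'²−z²)/2L = 0.1311
  γ=atan2(-0.2406,0.0908)=-1.2099;  ψ=arccos(0.5098)=1.0359;  θ1=γ+ψ≈-0.1741
rotate P by −φ2: (-0.0386, -0.0807, -0.2406)
  A cos θ + B sin θ = C:  0.2186·cos θ + -0.2406·sin θ = -0.0990
  θ2 = atan2(B,A) + arccos(C/0.3251) = 1.0470
φ3=240.0° → target in arm frame (-0.0506, 0.0738)
  A=0.2306, B=-0.2406, C=(l²−L²−A²−y'²−z²)/(2L)=-0.1205
  γ=atan2(-0.2406,0.2306)=-0.8067;  ψ=arccos(-0.3616)=1.9408;  θ3=γ+ψ≈1.1341

θ₁ = -0.1741, θ₂ = 1.0470, θ₃ = 1.1341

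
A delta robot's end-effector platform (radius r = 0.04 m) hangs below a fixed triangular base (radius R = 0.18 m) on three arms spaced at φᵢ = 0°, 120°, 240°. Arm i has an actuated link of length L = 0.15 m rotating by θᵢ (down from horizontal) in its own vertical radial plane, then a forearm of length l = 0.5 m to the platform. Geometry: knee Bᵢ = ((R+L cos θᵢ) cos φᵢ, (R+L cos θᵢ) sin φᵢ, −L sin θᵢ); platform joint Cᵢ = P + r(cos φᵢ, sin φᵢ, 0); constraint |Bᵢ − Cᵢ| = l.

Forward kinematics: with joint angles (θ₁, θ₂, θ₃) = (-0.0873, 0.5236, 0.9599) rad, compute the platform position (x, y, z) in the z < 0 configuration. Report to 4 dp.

(0.1418, 0.0727, -0.4591)

φ1=0.0°: virtual centre (0.2894, 0.0000, 0.0131), radius l
arm 2 at φ=120.0°: ρ2 = 0.2699;  S2 = (-0.1350, 0.2337, -0.0750)
S3 = (0.2260·cos240.0°, 0.2260·sin240.0°, -0.1229) = (-0.1130, -0.1958, -0.1229)
eliminate P² terms by subtracting sphere 1 from 2 and 3
plane₁₂: -0.8488x+0.4675y+-0.1762z = -0.0055
Cramer: x(z) = 0.0147-0.2767z;  y(z) = 0.0150-0.1256z
into |P−S₁|² = l²: 1.0923z² + 0.1221z + -0.1741 = 0;  Δ = 0.7758;  z = -0.4591 or 0.3473 → z<0 root = -0.4591
x = 0.1418, y = 0.0727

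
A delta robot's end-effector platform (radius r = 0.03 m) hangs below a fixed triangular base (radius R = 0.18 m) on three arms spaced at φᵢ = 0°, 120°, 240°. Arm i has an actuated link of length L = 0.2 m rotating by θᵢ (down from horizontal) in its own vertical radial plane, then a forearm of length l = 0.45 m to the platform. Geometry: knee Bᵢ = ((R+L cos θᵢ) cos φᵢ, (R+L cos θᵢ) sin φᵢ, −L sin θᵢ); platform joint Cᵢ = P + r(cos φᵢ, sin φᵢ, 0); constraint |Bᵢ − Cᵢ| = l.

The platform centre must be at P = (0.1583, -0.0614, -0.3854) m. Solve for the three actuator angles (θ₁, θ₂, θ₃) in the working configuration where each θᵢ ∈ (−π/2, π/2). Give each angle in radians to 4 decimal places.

rotate P by −φ1: (0.1583, -0.0614, -0.3854)
  A cos θ + B sin θ = C:  -0.0083·cos θ + -0.3854·sin θ = 0.0253
  θ1 = atan2(B,A) + arccos(C/0.3855) = -0.0873
rotate P by −φ2: (-0.1323, -0.1064, -0.3854)
  e−x'=0.2823;  (l²−L²−(e−x')²−y'²−z²)/2L = -0.1926
  √(A²+B²)=0.4777;  θ2 = -0.9386+1.9859 ≈ 1.0473
rotate P by −φ3: (-0.0260, 0.1678, -0.3854)
  A=0.1760, B=-0.3854, C=(l²−L²−A²−y'²−z²)/(2L)=-0.1129
  √(A²+B²)=0.4237;  θ3 = -1.1425+1.8405 ≈ 0.6980

θ₁ = -0.0873, θ₂ = 1.0473, θ₃ = 0.6980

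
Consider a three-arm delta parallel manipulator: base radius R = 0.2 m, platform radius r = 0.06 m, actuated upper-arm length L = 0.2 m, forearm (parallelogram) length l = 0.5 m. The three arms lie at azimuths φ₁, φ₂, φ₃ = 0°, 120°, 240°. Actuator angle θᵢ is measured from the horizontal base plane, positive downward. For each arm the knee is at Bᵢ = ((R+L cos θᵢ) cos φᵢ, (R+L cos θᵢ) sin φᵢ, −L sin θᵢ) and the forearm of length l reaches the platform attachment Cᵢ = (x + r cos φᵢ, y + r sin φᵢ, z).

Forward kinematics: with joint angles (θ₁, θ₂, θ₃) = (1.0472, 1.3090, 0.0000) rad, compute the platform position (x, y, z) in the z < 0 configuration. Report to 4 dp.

arm 1 at φ=0.0°: ρ1 = 0.2400;  S1 = (0.2400, 0.0000, -0.1732)
arm 2 at φ=120.0°: ρ2 = 0.1918;  S2 = (-0.0959, 0.1661, -0.1932)
φ3=240.0°: virtual centre (-0.1700, -0.2944, 0.0000), radius l
|S₂|²−|S₁|² = -0.0135;  |S₃|²−|S₁|² = 0.0280
plane₁₂: -0.6718x+0.3321y+-0.0400z = -0.0135
Cramer: x(z) = -0.0020+0.1370z;  y(z) = -0.0447+0.3974z
quadratic in z: (1.1767)z²+(0.2445)z+(-0.1594)=0, √Δ=0.9001 → z ∈ {-0.4864, 0.2786}; z = -0.4864 (taking z<0)
x = -0.0687, y = -0.2380

(-0.0687, -0.2380, -0.4864)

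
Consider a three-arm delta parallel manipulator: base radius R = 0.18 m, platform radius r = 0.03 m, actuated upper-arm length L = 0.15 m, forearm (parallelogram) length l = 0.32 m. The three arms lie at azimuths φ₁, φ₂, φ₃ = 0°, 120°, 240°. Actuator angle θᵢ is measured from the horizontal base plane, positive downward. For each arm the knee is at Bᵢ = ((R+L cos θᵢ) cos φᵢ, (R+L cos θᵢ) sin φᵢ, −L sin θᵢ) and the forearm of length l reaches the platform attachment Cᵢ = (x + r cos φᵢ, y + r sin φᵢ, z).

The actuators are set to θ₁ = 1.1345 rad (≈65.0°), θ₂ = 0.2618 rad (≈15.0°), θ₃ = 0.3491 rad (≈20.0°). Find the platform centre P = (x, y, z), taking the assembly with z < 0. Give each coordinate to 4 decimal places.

(-0.0917, 0.0065, -0.2321)

centre 1 = (0.2134·cos0.0°, 0.2134·sin0.0°, -0.1359) = (0.2134, 0.0000, -0.1359)
arm 2 at φ=120.0°: e+L cos θ2 = 0.2949;  centre 2 = (-0.1474, 0.2554, -0.0388)
arm 3 at φ=240.0°: e+L cos θ3 = 0.2910;  centre 3 = (-0.1455, -0.2520, -0.0513)
|centre ₂|²−|centre ₁|² = 0.0245;  |centre ₃|²−|centre ₁|² = 0.0233
[-0.7217 0.5108 0.1943]·P = 0.0245;  [-0.7177 -0.5039 0.1693]·P = 0.0233
det = 0.7303;  x = -0.0331+0.2524z,  y = 0.0010+-0.0236z
quadratic in z: (1.0643)z²+(0.1474)z+(-0.0231)=0, √Δ=0.3467 → z ∈ {-0.2321, 0.0937}; z = -0.2321 (taking z<0)
x = -0.0917, y = 0.0065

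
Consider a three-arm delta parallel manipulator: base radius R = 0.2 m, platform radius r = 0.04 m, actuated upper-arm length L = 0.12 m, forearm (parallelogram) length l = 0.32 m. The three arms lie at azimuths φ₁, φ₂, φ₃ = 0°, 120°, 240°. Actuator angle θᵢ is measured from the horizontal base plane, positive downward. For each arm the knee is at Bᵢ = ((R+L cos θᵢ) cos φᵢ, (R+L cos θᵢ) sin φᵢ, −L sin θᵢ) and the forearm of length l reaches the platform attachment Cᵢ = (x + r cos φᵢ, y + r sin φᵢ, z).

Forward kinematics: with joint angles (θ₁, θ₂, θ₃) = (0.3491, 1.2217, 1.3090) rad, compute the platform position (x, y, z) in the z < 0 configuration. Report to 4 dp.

arm 1 at φ=0.0°: ρ1 = 0.2728;  centre 1 = (0.2728, 0.0000, -0.0410)
arm 2 at φ=120.0°: ρ2 = 0.2010;  centre 2 = (-0.1005, 0.1741, -0.1128)
centre 3 = (0.1911·cos240.0°, 0.1911·sin240.0°, -0.1159) = (-0.0955, -0.1655, -0.1159)
|centre ₂|²−|centre ₁|² = -0.0229;  |centre ₃|²−|centre ₁|² = -0.0261
[-0.7466 0.3482 -0.1434]·P = -0.0229;  [-0.7366 -0.3309 -0.1497]·P = -0.0261
det = 0.5035;  x = 0.0332+-0.1978z,  y = 0.0052+-0.0122z
quadratic in z: (1.0393)z²+(0.1768)z+(-0.0433)=0, √Δ=0.4595 → z ∈ {-0.3061, 0.1360}; z = -0.3061 (taking z<0)
x = 0.0937, y = 0.0089

(0.0937, 0.0089, -0.3061)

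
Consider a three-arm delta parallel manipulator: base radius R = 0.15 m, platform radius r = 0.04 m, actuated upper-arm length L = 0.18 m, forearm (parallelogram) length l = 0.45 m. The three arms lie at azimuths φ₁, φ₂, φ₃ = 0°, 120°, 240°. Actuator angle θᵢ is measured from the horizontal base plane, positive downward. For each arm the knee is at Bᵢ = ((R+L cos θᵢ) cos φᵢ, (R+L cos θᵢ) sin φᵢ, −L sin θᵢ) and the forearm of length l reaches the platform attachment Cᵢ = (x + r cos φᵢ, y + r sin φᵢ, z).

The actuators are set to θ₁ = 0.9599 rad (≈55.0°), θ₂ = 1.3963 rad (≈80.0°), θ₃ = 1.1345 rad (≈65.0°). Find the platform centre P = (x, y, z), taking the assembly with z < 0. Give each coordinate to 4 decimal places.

(0.0658, -0.0510, -0.5695)

arm 1 at φ=0.0°: e+L cos θ1 = 0.2132;  centre 1 = (0.2132, 0.0000, -0.1474)
arm 2 at φ=120.0°: e+L cos θ2 = 0.1413;  centre 2 = (-0.0706, 0.1223, -0.1773)
φ3=240.0°: virtual centre (-0.0930, -0.1611, -0.1631), radius l
eliminate P² terms by subtracting sphere 1 from 2 and 3
plane₁₂: -0.5677x+0.2447y+-0.0596z = -0.0158
det = 0.3328;  x = 0.0197+-0.0808z,  y = -0.0190+0.0562z
quadratic in z: (1.0097)z²+(0.3240)z+(-0.1430)=0, √Δ=0.8260 → z ∈ {-0.5695, 0.2486}; z = -0.5695 (taking z<0)
x = 0.0658, y = -0.0510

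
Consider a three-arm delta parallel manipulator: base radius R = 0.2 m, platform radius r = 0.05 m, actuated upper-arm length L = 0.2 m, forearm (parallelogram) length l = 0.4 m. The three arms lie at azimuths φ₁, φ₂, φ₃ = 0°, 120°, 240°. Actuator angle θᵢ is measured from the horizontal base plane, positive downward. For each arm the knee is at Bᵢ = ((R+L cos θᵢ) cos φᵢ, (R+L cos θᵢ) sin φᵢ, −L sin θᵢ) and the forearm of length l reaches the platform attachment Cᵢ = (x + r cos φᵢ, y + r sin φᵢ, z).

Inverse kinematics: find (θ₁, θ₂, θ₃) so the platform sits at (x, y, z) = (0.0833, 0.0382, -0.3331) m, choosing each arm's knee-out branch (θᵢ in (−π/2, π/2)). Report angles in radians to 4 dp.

θ₁ = 0.1745, θ₂ = 0.6106, θ₃ = 0.8726

arm 1 (φ=0.0°): x'=0.0833, y'=0.0382
  A cos θ + B sin θ = C:  0.0667·cos θ + -0.3331·sin θ = 0.0078
  θ1 = atan2(B,A) + arccos(C/0.3397) = 0.1745
φ2=120.0° → target in arm frame (-0.0086, -0.0912)
  A cos θ + B sin θ = C:  0.1586·cos θ + -0.3331·sin θ = -0.0611
  γ=atan2(-0.3331,0.1586)=-1.1265;  ψ=arccos(-0.1655)=1.7371;  θ2=γ+ψ≈0.6106
φ3=240.0° → target in arm frame (-0.0747, 0.0530)
  A cos θ + B sin θ = C:  0.2247·cos θ + -0.3331·sin θ = -0.1107
  γ=atan2(-0.3331,0.2247)=-0.9773;  ψ=arccos(-0.2755)=1.8499;  θ3=γ+ψ≈0.8726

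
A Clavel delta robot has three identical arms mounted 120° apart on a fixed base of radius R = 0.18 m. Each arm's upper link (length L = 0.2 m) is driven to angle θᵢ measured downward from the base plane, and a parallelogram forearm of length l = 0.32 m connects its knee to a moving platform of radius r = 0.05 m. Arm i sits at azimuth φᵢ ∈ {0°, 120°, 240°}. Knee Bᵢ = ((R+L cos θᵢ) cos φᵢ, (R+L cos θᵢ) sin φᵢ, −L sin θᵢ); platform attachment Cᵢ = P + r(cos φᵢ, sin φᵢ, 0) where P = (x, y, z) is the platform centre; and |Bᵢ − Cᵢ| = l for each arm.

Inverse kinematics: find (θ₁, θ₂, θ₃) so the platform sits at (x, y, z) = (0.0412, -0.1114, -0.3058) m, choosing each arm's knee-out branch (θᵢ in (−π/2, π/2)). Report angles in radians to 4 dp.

θ₁ = 0.6981, θ₂ = 1.3089, θ₃ = 0.5235

rotate P by −φ1: (0.0412, -0.1114, -0.3058)
  e−x'=0.0888;  (l²−L²−(e−x')²−y'²−z²)/2L = -0.1285
  θ1 = atan2(B,A) + arccos(C/0.3184) = 0.6981
φ2=120.0° → target in arm frame (-0.1171, 0.0200)
  A cos θ + B sin θ = C:  0.2471·cos θ + -0.3058·sin θ = -0.2314
  θ2 = atan2(B,A) + arccos(C/0.3931) = 1.3089
φ3=240.0° → target in arm frame (0.0759, 0.0914)
  A cos θ + B sin θ = C:  0.0541·cos θ + -0.3058·sin θ = -0.1060
  θ3 = atan2(B,A) + arccos(C/0.3106) = 0.5235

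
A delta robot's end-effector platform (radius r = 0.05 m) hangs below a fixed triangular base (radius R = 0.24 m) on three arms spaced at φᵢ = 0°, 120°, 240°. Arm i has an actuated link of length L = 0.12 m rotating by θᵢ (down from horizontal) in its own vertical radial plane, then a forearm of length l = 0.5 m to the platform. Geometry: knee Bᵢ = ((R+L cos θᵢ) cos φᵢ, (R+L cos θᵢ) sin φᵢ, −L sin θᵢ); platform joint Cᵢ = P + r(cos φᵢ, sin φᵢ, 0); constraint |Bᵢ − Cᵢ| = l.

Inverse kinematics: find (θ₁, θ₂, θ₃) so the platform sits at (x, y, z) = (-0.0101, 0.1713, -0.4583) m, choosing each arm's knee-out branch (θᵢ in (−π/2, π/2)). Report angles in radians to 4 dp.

φ1=0.0° → target in arm frame (-0.0101, 0.1713)
  A=0.2001, B=-0.4583, C=(l²−L²−A²−y'²−z²)/(2L)=-0.1826
  √(A²+B²)=0.5001;  θ1 = -1.1591+1.9446 ≈ 0.7854
rotate P by −φ2: (0.1534, -0.0769, -0.4583)
  A=0.0366, B=-0.4583, C=(l²−L²−A²−y'²−z²)/(2L)=0.0763
  θ2 = atan2(B,A) + arccos(C/0.4598) = -0.0870
φ3=240.0° → target in arm frame (-0.1433, -0.0944)
  A=0.3333, B=-0.4583, C=(l²−L²−A²−y'²−z²)/(2L)=-0.3935
  γ=atan2(-0.4583,0.3333)=-0.9420;  ψ=arccos(-0.6944)=2.3384;  θ3=γ+ψ≈1.3963

θ₁ = 0.7854, θ₂ = -0.0870, θ₃ = 1.3963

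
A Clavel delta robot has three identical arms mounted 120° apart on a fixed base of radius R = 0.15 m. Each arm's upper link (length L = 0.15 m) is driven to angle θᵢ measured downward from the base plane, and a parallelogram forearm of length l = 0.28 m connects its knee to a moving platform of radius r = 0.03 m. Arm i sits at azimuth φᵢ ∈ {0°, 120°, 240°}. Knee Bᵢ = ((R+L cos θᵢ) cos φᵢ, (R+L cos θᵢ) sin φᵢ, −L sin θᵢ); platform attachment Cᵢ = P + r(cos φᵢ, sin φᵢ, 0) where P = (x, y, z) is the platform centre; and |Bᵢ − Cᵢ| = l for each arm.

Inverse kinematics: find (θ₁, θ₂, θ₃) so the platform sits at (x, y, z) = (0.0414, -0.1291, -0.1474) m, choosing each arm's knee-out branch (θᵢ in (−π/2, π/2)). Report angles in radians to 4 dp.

θ₁ = 0.2619, θ₂ = 1.3964, θ₃ = -0.3487

φ1=0.0° → target in arm frame (0.0414, -0.1291)
  A cos θ + B sin θ = C:  0.0786·cos θ + -0.1474·sin θ = 0.0378
  θ1 = atan2(B,A) + arccos(C/0.1670) = 0.2619
φ2=120.0° → target in arm frame (-0.1325, 0.0287)
  e−x'=0.2525;  (l²−L²−(e−x')²−y'²−z²)/2L = -0.1014
  √(A²+B²)=0.2924;  θ2 = -0.5284+1.9248 ≈ 1.3964
φ3=240.0° → target in arm frame (0.0911, 0.1004)
  A cos θ + B sin θ = C:  0.0289·cos θ + -0.1474·sin θ = 0.0775
  √(A²+B²)=0.1502;  θ3 = -1.3772+1.0285 ≈ -0.3487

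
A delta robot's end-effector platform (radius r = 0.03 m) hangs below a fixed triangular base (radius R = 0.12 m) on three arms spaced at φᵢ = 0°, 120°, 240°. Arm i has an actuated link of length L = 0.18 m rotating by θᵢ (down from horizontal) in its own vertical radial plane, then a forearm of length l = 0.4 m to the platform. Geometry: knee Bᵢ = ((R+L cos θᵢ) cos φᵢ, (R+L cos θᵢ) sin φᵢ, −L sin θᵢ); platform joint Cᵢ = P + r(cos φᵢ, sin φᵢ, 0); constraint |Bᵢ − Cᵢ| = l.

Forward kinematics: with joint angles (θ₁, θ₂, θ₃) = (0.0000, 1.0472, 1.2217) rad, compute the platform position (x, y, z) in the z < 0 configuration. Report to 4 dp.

(0.2091, 0.0374, -0.3936)

φ1=0.0°: virtual centre (0.2700, 0.0000, 0.0000), radius l
arm 2 at φ=120.0°: ρ2 = 0.1800;  O2 = (-0.0900, 0.1559, -0.1559)
φ3=240.0°: virtual centre (-0.0758, -0.1313, -0.1691), radius l
|O₂|²−|O₁|² = -0.0162;  |O₃|²−|O₁|² = -0.0213
plane₁₂: -0.7200x+0.3118y+-0.3118z = -0.0162
Cramer: x(z) = 0.0269-0.4629z;  y(z) = 0.0102-0.0691z
quadratic in z: (1.2191)z²+(0.2236)z+(-0.1008)=0, √Δ=0.7359 → z ∈ {-0.3936, 0.2101}; z = -0.3936 (taking z<0)
x = 0.2091, y = 0.0374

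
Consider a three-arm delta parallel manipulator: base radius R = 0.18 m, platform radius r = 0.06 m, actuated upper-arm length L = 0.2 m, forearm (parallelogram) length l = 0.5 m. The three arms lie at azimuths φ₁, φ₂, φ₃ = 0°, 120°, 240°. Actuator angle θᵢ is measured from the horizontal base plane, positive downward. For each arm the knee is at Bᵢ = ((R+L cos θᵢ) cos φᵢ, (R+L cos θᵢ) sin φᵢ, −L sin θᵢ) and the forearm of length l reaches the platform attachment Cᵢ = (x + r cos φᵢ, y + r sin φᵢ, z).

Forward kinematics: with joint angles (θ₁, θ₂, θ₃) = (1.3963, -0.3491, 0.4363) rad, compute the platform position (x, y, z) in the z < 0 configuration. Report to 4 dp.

(-0.2948, 0.1114, -0.3855)

φ1=0.0°: virtual centre (0.1547, 0.0000, -0.1970), radius l
arm 2 at φ=120.0°: (R−r)+L cos θ2 = 0.3079;  S2 = (-0.1540, 0.2667, 0.0684)
arm 3 at φ=240.0°: (R−r)+L cos θ3 = 0.3013;  S3 = (-0.1506, -0.2609, -0.0845)
eliminate P² terms by subtracting sphere 1 from 2 and 3
linear system: -0.6174x+0.5334y = 0.0368−0.5307z; -0.6107x+-0.5218y = 0.0352−0.2249z
det = 0.6479;  x = -0.0586+0.6126z,  y = 0.0011+-0.2860z
into |P−S₁|² = l²: 1.4571z² + 0.1319z + -0.1657 = 0;  Δ = 0.9832;  z = -0.3855 or 0.2950 → z<0 root = -0.3855
x = -0.2948, y = 0.1114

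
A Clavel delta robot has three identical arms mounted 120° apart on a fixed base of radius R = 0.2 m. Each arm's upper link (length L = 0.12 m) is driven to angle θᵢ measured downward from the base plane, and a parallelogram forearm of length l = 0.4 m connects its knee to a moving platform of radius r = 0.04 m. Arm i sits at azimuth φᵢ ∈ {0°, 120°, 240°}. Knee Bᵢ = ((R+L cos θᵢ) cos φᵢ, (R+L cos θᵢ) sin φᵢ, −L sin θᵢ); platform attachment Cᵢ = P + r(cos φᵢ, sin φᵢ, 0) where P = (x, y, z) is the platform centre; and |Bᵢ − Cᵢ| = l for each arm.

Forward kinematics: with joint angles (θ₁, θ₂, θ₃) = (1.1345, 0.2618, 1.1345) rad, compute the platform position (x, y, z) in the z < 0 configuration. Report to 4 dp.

(-0.0538, 0.0932, -0.3939)

S1 = (0.2107·cos0.0°, 0.2107·sin0.0°, -0.1088) = (0.2107, 0.0000, -0.1088)
arm 2 at φ=120.0°: (R−r)+L cos θ2 = 0.2759;  S2 = (-0.1380, 0.2389, -0.0311)
arm 3 at φ=240.0°: (R−r)+L cos θ3 = 0.2107;  S3 = (-0.1054, -0.1825, -0.1088)
subtract pairs → two planes through P
plane₁₂: -0.6973x+0.4779y+0.1554z = 0.0209
Cramer: x(z) = -0.0137+0.1019z;  y(z) = 0.0237-0.1765z
into |P−S₁|² = l²: 1.0415z² + 0.1634z + -0.0973 = 0;  Δ = 0.4319;  z = -0.3939 or 0.2370 → z<0 root = -0.3939
x = -0.0538, y = 0.0932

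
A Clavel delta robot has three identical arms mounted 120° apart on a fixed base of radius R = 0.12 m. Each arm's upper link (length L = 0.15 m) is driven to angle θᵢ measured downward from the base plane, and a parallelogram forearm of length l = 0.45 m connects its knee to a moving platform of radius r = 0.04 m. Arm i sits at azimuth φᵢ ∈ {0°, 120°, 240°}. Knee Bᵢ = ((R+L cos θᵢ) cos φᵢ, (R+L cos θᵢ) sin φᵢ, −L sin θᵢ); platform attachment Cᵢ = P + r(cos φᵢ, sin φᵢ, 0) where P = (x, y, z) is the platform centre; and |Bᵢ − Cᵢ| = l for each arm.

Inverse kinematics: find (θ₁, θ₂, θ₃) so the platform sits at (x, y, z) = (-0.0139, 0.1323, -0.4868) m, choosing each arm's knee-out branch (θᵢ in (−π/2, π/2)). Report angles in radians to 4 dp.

arm 1 (φ=0.0°): x'=-0.0139, y'=0.1323
  A=0.0939, B=-0.4868, C=(l²−L²−A²−y'²−z²)/(2L)=-0.2776
  √(A²+B²)=0.4958;  θ1 = -1.3802+2.1652 ≈ 0.7850
φ2=120.0° → target in arm frame (0.1215, -0.0541)
  e−x'=-0.0415;  (l²−L²−(e−x')²−y'²−z²)/2L = -0.2054
  θ2 = atan2(B,A) + arccos(C/0.4886) = 0.3489
φ3=240.0° → target in arm frame (-0.1076, -0.0782)
  A=0.1876, B=-0.4868, C=(l²−L²−A²−y'²−z²)/(2L)=-0.3276
  θ3 = atan2(B,A) + arccos(C/0.5217) = 1.0469

θ₁ = 0.7850, θ₂ = 0.3489, θ₃ = 1.0469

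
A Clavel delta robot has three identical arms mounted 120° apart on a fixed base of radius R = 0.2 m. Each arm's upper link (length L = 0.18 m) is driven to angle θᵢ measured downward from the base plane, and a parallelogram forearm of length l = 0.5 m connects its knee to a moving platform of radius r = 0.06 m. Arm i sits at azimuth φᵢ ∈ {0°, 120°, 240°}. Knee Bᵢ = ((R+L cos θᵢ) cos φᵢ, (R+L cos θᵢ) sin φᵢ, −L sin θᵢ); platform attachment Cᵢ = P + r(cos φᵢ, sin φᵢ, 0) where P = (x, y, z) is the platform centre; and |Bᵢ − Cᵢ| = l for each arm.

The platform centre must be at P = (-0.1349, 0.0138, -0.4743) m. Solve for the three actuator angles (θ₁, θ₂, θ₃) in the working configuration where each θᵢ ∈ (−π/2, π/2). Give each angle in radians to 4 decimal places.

θ₁ = 0.9600, θ₂ = 0.2618, θ₃ = 0.3490

φ1=0.0° → target in arm frame (-0.1349, 0.0138)
  A=0.2749, B=-0.4743, C=(l²−L²−A²−y'²−z²)/(2L)=-0.2309
  θ1 = atan2(B,A) + arccos(C/0.5482) = 0.9600
arm 2 (φ=120.0°): x'=0.0794, y'=0.1099
  A=0.0606, B=-0.4743, C=(l²−L²−A²−y'²−z²)/(2L)=-0.0642
  γ=atan2(-0.4743,0.0606)=-1.4437;  ψ=arccos(-0.1343)=1.7055;  θ2=γ+ψ≈0.2618
rotate P by −φ3: (0.0555, -0.1237, -0.4743)
  A=0.0845, B=-0.4743, C=(l²−L²−A²−y'²−z²)/(2L)=-0.0828
  θ3 = atan2(B,A) + arccos(C/0.4818) = 0.3490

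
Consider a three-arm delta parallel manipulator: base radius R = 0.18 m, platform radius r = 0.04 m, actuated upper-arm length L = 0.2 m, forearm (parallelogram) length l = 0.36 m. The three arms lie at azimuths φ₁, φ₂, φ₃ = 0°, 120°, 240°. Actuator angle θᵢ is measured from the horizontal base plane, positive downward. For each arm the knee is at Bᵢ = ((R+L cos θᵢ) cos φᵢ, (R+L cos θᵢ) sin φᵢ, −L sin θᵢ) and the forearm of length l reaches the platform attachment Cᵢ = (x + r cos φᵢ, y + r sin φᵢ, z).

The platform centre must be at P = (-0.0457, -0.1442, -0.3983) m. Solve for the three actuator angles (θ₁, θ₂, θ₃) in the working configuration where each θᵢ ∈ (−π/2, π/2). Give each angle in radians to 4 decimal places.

arm 1 (φ=0.0°): x'=-0.0457, y'=-0.1442
  e−x'=0.1857;  (l²−L²−(e−x')²−y'²−z²)/2L = -0.3108
  θ1 = atan2(B,A) + arccos(C/0.4395) = 1.2218
φ2=120.0° → target in arm frame (-0.1020, 0.1117)
  A=0.2420, B=-0.3983, C=(l²−L²−A²−y'²−z²)/(2L)=-0.3502
  √(A²+B²)=0.4661;  θ2 = -1.0248+2.4211 ≈ 1.3963
arm 3 (φ=240.0°): x'=0.1477, y'=0.0325
  e−x'=-0.0077;  (l²−L²−(e−x')²−y'²−z²)/2L = -0.1754
  √(A²+B²)=0.3984;  θ3 = -1.5902+2.0267 ≈ 0.4365

θ₁ = 1.2218, θ₂ = 1.3963, θ₃ = 0.4365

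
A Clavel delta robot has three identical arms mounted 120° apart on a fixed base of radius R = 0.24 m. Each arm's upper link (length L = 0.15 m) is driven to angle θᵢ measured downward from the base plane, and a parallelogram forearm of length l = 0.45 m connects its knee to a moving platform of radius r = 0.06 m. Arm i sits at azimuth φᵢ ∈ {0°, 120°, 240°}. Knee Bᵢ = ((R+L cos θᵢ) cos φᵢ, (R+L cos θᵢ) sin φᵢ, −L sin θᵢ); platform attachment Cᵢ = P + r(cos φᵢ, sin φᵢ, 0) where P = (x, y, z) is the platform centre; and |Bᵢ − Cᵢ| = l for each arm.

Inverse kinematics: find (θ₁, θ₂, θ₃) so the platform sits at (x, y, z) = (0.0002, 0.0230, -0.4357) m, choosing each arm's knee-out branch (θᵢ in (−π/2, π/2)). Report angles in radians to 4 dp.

rotate P by −φ1: (0.0002, 0.0230, -0.4357)
  A=0.1798, B=-0.4357, C=(l²−L²−A²−y'²−z²)/(2L)=-0.1423
  γ=atan2(-0.4357,0.1798)=-1.1794;  ψ=arccos(-0.3019)=1.8775;  θ1=γ+ψ≈0.6981
φ2=120.0° → target in arm frame (0.0198, -0.0117)
  A=0.1602, B=-0.4357, C=(l²−L²−A²−y'²−z²)/(2L)=-0.1188
  √(A²+B²)=0.4642;  θ2 = -1.2185+1.8295 ≈ 0.6110
φ3=240.0° → target in arm frame (-0.0200, -0.0113)
  e−x'=0.2000;  (l²−L²−(e−x')²−y'²−z²)/2L = -0.1666
  θ3 = atan2(B,A) + arccos(C/0.4794) = 0.7852

θ₁ = 0.6981, θ₂ = 0.6110, θ₃ = 0.7852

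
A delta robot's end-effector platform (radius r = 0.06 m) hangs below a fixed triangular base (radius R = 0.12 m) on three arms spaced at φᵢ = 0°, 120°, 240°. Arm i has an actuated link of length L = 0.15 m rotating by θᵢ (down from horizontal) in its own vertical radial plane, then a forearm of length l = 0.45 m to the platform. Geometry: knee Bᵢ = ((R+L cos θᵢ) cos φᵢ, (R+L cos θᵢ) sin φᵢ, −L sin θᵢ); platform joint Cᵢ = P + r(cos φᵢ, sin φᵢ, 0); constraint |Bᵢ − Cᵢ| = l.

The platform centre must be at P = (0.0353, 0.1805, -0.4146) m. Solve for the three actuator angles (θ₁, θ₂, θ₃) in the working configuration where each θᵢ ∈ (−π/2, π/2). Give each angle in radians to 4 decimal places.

θ₁ = 0.2622, θ₂ = -0.0872, θ₃ = 0.8729

φ1=0.0° → target in arm frame (0.0353, 0.1805)
  A cos θ + B sin θ = C:  0.0247·cos θ + -0.4146·sin θ = -0.0836
  √(A²+B²)=0.4153;  θ1 = -1.5113+1.7735 ≈ 0.2622
arm 2 (φ=120.0°): x'=0.1387, y'=-0.1208
  e−x'=-0.0787;  (l²−L²−(e−x')²−y'²−z²)/2L = -0.0423
  γ=atan2(-0.4146,-0.0787)=-1.7583;  ψ=arccos(-0.1002)=1.6711;  θ2=γ+ψ≈-0.0872
rotate P by −φ3: (-0.1740, -0.0597, -0.4146)
  A cos θ + B sin θ = C:  0.2340·cos θ + -0.4146·sin θ = -0.1673
  √(A²+B²)=0.4761;  θ3 = -1.0570+1.9299 ≈ 0.8729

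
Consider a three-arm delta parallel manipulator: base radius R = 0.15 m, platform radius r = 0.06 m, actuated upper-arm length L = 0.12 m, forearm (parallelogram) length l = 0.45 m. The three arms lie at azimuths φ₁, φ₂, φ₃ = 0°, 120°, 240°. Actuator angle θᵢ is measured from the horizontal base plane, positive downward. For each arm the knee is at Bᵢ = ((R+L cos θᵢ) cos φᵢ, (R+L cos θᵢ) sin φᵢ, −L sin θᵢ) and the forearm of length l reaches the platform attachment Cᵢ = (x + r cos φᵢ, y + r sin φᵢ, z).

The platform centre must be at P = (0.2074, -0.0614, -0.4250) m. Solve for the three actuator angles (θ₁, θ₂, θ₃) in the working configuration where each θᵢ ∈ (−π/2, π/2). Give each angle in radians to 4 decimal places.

θ₁ = -0.1741, θ₂ = 1.2224, θ₃ = 0.8732

φ1=0.0° → target in arm frame (0.2074, -0.0614)
  e−x'=-0.1174;  (l²−L²−(e−x')²−y'²−z²)/2L = -0.0420
  θ1 = atan2(B,A) + arccos(C/0.4409) = -0.1741
φ2=120.0° → target in arm frame (-0.1569, -0.1489)
  A cos θ + B sin θ = C:  0.2469·cos θ + -0.4250·sin θ = -0.3152
  γ=atan2(-0.4250,0.2469)=-1.0446;  ψ=arccos(-0.6413)=2.2670;  θ2=γ+ψ≈1.2224
rotate P by −φ3: (-0.0505, 0.2103, -0.4250)
  A cos θ + B sin θ = C:  0.1405·cos θ + -0.4250·sin θ = -0.2354
  √(A²+B²)=0.4476;  θ3 = -1.2515+2.1246 ≈ 0.8732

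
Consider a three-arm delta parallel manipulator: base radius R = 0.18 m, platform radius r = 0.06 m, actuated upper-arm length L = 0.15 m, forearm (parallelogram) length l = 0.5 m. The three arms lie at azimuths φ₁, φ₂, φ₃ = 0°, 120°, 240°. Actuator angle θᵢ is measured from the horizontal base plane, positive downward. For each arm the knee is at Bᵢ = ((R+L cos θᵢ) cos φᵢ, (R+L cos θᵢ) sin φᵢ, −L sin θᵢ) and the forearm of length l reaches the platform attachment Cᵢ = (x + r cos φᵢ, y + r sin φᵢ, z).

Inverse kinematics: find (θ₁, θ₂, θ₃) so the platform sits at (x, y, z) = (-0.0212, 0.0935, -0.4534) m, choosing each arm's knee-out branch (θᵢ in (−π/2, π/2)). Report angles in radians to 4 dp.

rotate P by −φ1: (-0.0212, 0.0935, -0.4534)
  e−x'=0.1412;  (l²−L²−(e−x')²−y'²−z²)/2L = -0.0225
  θ1 = atan2(B,A) + arccos(C/0.4749) = 0.3493
φ2=120.0° → target in arm frame (0.0916, -0.0284)
  A cos θ + B sin θ = C:  0.0284·cos θ + -0.4534·sin θ = 0.0677
  √(A²+B²)=0.4543;  θ2 = -1.5082+1.4212 ≈ -0.0870
arm 3 (φ=240.0°): x'=-0.0704, y'=-0.0651
  e−x'=0.1904;  (l²−L²−(e−x')²−y'²−z²)/2L = -0.0618
  γ=atan2(-0.4534,0.1904)=-1.1733;  ψ=arccos(-0.1258)=1.6969;  θ3=γ+ψ≈0.5236

θ₁ = 0.3493, θ₂ = -0.0870, θ₃ = 0.5236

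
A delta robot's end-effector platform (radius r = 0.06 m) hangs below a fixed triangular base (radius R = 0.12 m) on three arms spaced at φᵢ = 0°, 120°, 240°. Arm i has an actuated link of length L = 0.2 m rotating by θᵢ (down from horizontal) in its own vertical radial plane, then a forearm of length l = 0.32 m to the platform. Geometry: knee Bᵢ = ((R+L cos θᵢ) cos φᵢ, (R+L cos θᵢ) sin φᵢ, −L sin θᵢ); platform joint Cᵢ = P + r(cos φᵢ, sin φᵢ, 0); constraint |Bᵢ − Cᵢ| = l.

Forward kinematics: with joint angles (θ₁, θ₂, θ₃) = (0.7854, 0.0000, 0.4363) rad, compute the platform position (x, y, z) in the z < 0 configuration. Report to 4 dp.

(-0.0885, 0.0525, -0.2662)

φ1=0.0°: virtual centre (0.2014, 0.0000, -0.1414), radius l
φ2=120.0°: virtual centre (-0.1300, 0.2252, 0.0000), radius l
centre 3 = (0.2413·cos240.0°, 0.2413·sin240.0°, -0.0845) = (-0.1206, -0.2089, -0.0845)
subtract pairs → two planes through P
plane₁₂: -0.6628x+0.4503y+0.2828z = 0.0070
Cramer: x(z) = -0.0090+0.2988z;  y(z) = 0.0024-0.1882z
into |P−centre ₁|² = l²: 1.1247z² + 0.1562z + -0.0381 = 0;  Δ = 0.1959;  z = -0.2662 or 0.1273 → z<0 root = -0.2662
x = -0.0885, y = 0.0525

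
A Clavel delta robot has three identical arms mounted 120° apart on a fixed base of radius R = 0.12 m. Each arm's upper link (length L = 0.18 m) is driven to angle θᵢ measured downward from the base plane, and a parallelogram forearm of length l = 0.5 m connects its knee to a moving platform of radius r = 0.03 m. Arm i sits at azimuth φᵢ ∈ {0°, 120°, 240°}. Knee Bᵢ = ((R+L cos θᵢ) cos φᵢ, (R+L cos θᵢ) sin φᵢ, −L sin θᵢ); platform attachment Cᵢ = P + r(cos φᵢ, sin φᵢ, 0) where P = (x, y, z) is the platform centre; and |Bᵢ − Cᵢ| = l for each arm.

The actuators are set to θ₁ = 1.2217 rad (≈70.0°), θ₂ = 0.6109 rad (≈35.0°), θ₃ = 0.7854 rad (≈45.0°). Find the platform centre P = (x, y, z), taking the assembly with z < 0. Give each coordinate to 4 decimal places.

S1 = (0.1516·cos0.0°, 0.1516·sin0.0°, -0.1691) = (0.1516, 0.0000, -0.1691)
φ2=120.0°: virtual centre (-0.1187, 0.2056, -0.1032), radius l
S3 = (0.2173·cos240.0°, 0.2173·sin240.0°, -0.1273) = (-0.1086, -0.1882, -0.1273)
subtract pairs → two planes through P
[-0.5406 0.4113 0.1318]·P = 0.0155;  [-0.5204 -0.3763 0.0837]·P = 0.0118
det = 0.4175;  x = -0.0256+0.2013z,  y = 0.0040+-0.0559z
quadratic in z: (1.0436)z²+(0.2665)z+(-0.1900)=0, √Δ=0.9296 → z ∈ {-0.5731, 0.3177}; z = -0.5731 (taking z<0)
x = -0.1409, y = 0.0360

(-0.1409, 0.0360, -0.5731)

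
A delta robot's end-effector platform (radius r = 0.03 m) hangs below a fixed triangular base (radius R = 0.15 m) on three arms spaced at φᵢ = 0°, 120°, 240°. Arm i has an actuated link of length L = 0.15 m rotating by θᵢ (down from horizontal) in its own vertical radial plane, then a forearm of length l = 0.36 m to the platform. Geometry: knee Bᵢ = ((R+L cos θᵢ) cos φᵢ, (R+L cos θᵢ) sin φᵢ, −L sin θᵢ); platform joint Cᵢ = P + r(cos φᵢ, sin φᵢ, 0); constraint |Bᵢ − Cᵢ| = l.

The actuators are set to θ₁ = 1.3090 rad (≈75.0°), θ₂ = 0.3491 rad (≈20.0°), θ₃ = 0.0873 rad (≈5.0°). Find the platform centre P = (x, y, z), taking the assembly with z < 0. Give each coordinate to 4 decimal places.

(-0.1619, -0.0262, -0.3063)

arm 1 at φ=0.0°: e+L cos θ1 = 0.1588;  centre 1 = (0.1588, 0.0000, -0.1449)
arm 2 at φ=120.0°: e+L cos θ2 = 0.2610;  centre 2 = (-0.1305, 0.2260, -0.0513)
arm 3 at φ=240.0°: e+L cos θ3 = 0.2694;  centre 3 = (-0.1347, -0.2333, -0.0131)
|centre ₂|²−|centre ₁|² = 0.0245;  |centre ₃|²−|centre ₁|² = 0.0265
[-0.5786 0.4520 0.1872]·P = 0.0245;  [-0.5871 -0.4667 0.2636]·P = 0.0265
det = 0.5354;  x = -0.0438+0.3857z,  y = -0.0018+0.0797z
quadratic in z: (1.1551)z²+(0.1332)z+(-0.0676)=0, √Δ=0.5744 → z ∈ {-0.3063, 0.1910}; z = -0.3063 (taking z<0)
x = -0.1619, y = -0.0262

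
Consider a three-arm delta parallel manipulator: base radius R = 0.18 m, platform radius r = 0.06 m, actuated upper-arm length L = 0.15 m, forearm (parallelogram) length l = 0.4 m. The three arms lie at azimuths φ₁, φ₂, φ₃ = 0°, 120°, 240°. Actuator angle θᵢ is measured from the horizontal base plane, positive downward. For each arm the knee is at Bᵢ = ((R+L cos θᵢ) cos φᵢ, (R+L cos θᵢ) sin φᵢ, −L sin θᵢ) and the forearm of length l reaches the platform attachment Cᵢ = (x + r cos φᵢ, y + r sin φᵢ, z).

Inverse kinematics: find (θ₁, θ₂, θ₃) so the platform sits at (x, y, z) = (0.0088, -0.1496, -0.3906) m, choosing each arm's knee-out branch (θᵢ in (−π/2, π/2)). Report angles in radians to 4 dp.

φ1=0.0° → target in arm frame (0.0088, -0.1496)
  e−x'=0.1112;  (l²−L²−(e−x')²−y'²−z²)/2L = -0.1660
  γ=atan2(-0.3906,0.1112)=-1.2934;  ψ=arccos(-0.4089)=1.9920;  θ1=γ+ψ≈0.6986
φ2=120.0° → target in arm frame (-0.1340, 0.0672)
  A cos θ + B sin θ = C:  0.2540·cos θ + -0.3906·sin θ = -0.2803
  √(A²+B²)=0.4659;  θ2 = -0.9943+2.2162 ≈ 1.2219
rotate P by −φ3: (0.1252, 0.0824, -0.3906)
  e−x'=-0.0052;  (l²−L²−(e−x')²−y'²−z²)/2L = -0.0730
  θ3 = atan2(B,A) + arccos(C/0.3906) = 0.1747

θ₁ = 0.6986, θ₂ = 1.2219, θ₃ = 0.1747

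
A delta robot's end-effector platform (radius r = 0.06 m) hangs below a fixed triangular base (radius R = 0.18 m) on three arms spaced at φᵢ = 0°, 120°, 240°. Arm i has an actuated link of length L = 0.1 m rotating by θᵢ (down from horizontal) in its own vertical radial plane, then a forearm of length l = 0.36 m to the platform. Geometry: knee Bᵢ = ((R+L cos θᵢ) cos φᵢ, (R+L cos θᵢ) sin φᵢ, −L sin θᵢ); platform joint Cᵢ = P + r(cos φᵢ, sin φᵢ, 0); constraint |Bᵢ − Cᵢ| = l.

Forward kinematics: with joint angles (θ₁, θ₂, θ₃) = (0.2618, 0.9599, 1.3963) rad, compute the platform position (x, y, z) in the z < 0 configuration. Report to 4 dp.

arm 1 at φ=0.0°: e+L cos θ1 = 0.2166;  S1 = (0.2166, 0.0000, -0.0259)
φ2=120.0°: virtual centre (-0.0887, 0.1536, -0.0819), radius l
φ3=240.0°: virtual centre (-0.0687, -0.1190, -0.0985), radius l
eliminate P² terms by subtracting sphere 1 from 2 and 3
linear system: -0.6105x+0.3072y = -0.0094−-0.1121z; -0.5705x+-0.2379y = -0.0190−-0.1452z
Cramer: x(z) = 0.0252-0.2223z;  y(z) = 0.0195-0.0771z
sphere 1 gives Az²+Bz+C=0 with A=1.0554, B=0.1339, C=-0.0919;  B²−4AC=0.4060;  roots -0.3653, 0.2384;  negative root z = -0.3653
x = 0.1064, y = 0.0476

(0.1064, 0.0476, -0.3653)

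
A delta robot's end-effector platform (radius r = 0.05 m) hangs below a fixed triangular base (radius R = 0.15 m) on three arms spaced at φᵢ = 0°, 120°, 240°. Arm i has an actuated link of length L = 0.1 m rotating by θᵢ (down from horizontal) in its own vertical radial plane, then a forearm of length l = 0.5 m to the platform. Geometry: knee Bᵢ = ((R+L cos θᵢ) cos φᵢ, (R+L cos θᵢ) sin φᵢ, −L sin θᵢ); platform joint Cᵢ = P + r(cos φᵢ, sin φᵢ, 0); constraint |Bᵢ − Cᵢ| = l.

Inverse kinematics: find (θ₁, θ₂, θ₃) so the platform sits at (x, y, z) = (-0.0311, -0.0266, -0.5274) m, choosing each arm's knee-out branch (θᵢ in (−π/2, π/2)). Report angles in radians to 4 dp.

rotate P by −φ1: (-0.0311, -0.0266, -0.5274)
  e−x'=0.1311;  (l²−L²−(e−x')²−y'²−z²)/2L = -0.2802
  θ1 = atan2(B,A) + arccos(C/0.5435) = 0.7854
φ2=120.0° → target in arm frame (-0.0075, 0.0402)
  A cos θ + B sin θ = C:  0.1075·cos θ + -0.5274·sin θ = -0.2566
  √(A²+B²)=0.5382;  θ2 = -1.3697+2.0678 ≈ 0.6980
φ3=240.0° → target in arm frame (0.0386, -0.0136)
  A cos θ + B sin θ = C:  0.0614·cos θ + -0.5274·sin θ = -0.2105
  γ=atan2(-0.5274,0.0614)=-1.4549;  ψ=arccos(-0.3965)=1.9785;  θ3=γ+ψ≈0.5237

θ₁ = 0.7854, θ₂ = 0.6980, θ₃ = 0.5237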